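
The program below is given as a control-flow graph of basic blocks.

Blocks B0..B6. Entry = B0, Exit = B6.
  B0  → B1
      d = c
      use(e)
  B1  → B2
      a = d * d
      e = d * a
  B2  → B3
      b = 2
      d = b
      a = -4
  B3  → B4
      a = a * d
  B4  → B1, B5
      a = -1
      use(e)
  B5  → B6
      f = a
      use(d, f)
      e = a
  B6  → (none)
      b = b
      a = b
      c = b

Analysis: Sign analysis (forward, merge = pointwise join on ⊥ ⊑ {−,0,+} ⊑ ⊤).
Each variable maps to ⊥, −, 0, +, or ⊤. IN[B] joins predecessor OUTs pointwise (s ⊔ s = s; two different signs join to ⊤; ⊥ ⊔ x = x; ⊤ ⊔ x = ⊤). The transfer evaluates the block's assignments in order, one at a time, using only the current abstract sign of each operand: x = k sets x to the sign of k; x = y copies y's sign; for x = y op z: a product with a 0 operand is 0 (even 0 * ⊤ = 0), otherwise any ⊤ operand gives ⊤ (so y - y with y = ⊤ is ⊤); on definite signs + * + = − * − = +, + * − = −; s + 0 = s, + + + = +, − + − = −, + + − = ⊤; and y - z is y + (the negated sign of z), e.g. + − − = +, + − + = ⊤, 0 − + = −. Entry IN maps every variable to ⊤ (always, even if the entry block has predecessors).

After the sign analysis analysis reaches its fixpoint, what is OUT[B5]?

Per-block solution:
  B0:  IN=(all ⊤)  OUT=(all ⊤)
  B1:  IN=(all ⊤)  OUT=(all ⊤)
  B2:  IN=(all ⊤)  OUT={a:-, b:+, d:+; rest ⊤}
  B3:  IN={a:-, b:+, d:+; rest ⊤}  OUT={a:-, b:+, d:+; rest ⊤}
  B4:  IN={a:-, b:+, d:+; rest ⊤}  OUT={a:-, b:+, d:+; rest ⊤}
  B5:  IN={a:-, b:+, d:+; rest ⊤}  OUT={a:-, b:+, d:+, e:-, f:-; rest ⊤}
  B6:  IN={a:-, b:+, d:+, e:-, f:-; rest ⊤}  OUT={a:+, b:+, c:+, d:+, e:-, f:-; rest ⊤}

Merge at B5: IN[B5] = OUT[B4] = {a: -, b: +, c: ⊤, d: +, e: ⊤, f: ⊤}
Applying B5's transfer function to that IN value gives OUT[B5] (row B5 above).

Answer: {a: -, b: +, c: ⊤, d: +, e: -, f: -}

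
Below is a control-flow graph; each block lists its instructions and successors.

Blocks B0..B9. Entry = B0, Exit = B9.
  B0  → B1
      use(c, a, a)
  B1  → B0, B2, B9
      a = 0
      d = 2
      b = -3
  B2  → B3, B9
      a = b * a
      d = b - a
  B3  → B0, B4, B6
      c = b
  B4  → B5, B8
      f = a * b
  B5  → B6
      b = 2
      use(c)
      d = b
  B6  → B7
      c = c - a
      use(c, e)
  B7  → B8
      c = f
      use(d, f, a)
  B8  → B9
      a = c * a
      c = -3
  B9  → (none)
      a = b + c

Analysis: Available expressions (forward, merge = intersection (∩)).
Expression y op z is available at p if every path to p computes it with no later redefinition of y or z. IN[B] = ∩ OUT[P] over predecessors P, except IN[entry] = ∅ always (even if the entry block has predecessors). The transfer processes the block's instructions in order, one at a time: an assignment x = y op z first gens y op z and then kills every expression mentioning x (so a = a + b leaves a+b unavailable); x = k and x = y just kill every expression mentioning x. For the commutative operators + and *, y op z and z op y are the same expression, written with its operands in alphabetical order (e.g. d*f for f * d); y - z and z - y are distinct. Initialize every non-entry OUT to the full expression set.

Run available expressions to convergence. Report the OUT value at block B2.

Answer: {b-a}

Working:
Fixpoint table:
  B0:   IN={}   OUT={}
  B1:   IN={}   OUT={}
  B2:   IN={}   OUT={b-a}
  B3:   IN={b-a}   OUT={b-a}
  B4:   IN={b-a}   OUT={a*b, b-a}
  B5:   IN={a*b, b-a}   OUT={}
  B6:   IN={}   OUT={}
  B7:   IN={}   OUT={}
  B8:   IN={}   OUT={}
  B9:   IN={}   OUT={b+c}

Merge at B2: IN[B2] = OUT[B1] = {}
Applying B2's transfer function to that IN value gives OUT[B2] (row B2 above).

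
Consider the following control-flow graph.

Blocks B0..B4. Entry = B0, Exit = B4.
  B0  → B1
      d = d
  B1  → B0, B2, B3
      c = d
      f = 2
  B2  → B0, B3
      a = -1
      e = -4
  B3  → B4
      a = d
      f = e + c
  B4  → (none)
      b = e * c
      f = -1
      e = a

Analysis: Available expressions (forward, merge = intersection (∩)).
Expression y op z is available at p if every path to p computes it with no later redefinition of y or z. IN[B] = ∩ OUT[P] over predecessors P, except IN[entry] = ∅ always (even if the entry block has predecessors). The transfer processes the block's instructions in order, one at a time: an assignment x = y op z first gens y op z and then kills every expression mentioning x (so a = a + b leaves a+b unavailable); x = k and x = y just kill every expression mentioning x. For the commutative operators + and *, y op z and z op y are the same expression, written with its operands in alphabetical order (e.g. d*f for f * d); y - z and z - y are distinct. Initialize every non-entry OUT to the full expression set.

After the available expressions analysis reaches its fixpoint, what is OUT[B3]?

Answer: {c+e}

Working:
Fixpoint table:
  B0:  IN={}  OUT={}
  B1:  IN={}  OUT={}
  B2:  IN={}  OUT={}
  B3:  IN={}  OUT={c+e}
  B4:  IN={c+e}  OUT={}

Merge at B3: IN[B3] = OUT[B1] ∩ OUT[B2] = {}
Applying B3's transfer function to that IN value gives OUT[B3] (row B3 above).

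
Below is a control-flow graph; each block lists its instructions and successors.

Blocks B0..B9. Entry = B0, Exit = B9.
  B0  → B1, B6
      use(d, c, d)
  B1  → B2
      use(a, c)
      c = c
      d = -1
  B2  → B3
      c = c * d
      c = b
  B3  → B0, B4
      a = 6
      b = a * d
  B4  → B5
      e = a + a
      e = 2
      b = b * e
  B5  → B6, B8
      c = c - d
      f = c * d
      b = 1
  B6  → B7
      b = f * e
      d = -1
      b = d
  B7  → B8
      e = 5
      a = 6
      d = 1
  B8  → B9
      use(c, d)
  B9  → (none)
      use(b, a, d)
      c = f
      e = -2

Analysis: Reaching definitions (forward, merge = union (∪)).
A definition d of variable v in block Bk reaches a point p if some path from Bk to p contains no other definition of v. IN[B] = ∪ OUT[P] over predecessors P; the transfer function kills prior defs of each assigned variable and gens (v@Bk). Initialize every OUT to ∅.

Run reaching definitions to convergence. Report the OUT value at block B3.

Answer: {a@B3, b@B3, c@B2, d@B1}

Derivation:
Per-block solution:
  B0:   IN={a@B3, b@B3, c@B2, d@B1}   OUT={a@B3, b@B3, c@B2, d@B1}
  B1:   IN={a@B3, b@B3, c@B2, d@B1}   OUT={a@B3, b@B3, c@B1, d@B1}
  B2:   IN={a@B3, b@B3, c@B1, d@B1}   OUT={a@B3, b@B3, c@B2, d@B1}
  B3:   IN={a@B3, b@B3, c@B2, d@B1}   OUT={a@B3, b@B3, c@B2, d@B1}
  B4:   IN={a@B3, b@B3, c@B2, d@B1}   OUT={a@B3, b@B4, c@B2, d@B1, e@B4}
  B5:   IN={a@B3, b@B4, c@B2, d@B1, e@B4}   OUT={a@B3, b@B5, c@B5, d@B1, e@B4, f@B5}
  B6:   IN={a@B3, b@B3, b@B5, c@B2, c@B5, d@B1, e@B4, f@B5}   OUT={a@B3, b@B6, c@B2, c@B5, d@B6, e@B4, f@B5}
  B7:   IN={a@B3, b@B6, c@B2, c@B5, d@B6, e@B4, f@B5}   OUT={a@B7, b@B6, c@B2, c@B5, d@B7, e@B7, f@B5}
  B8:   IN={a@B3, a@B7, b@B5, b@B6, c@B2, c@B5, d@B1, d@B7, e@B4, e@B7, f@B5}   OUT={a@B3, a@B7, b@B5, b@B6, c@B2, c@B5, d@B1, d@B7, e@B4, e@B7, f@B5}
  B9:   IN={a@B3, a@B7, b@B5, b@B6, c@B2, c@B5, d@B1, d@B7, e@B4, e@B7, f@B5}   OUT={a@B3, a@B7, b@B5, b@B6, c@B9, d@B1, d@B7, e@B9, f@B5}

Merge at B3: IN[B3] = OUT[B2] = {a@B3, b@B3, c@B2, d@B1}
Applying B3's transfer function to that IN value gives OUT[B3] (row B3 above).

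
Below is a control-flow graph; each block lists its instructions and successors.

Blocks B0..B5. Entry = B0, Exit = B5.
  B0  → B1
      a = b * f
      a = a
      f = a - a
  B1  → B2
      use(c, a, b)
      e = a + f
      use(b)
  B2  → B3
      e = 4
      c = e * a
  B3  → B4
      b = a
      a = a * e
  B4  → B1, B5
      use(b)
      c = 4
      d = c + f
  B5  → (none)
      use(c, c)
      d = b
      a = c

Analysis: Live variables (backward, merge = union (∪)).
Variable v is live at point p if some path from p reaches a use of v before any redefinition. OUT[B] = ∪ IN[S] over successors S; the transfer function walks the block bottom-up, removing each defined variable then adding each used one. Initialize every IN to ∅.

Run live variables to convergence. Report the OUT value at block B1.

Answer: {a, f}

Derivation:
Fixpoint table:
  B0:   IN={b, c, f}   OUT={a, b, c, f}
  B1:   IN={a, b, c, f}   OUT={a, f}
  B2:   IN={a, f}   OUT={a, e, f}
  B3:   IN={a, e, f}   OUT={a, b, f}
  B4:   IN={a, b, f}   OUT={a, b, c, f}
  B5:   IN={b, c}   OUT={}

Merge at B1: OUT[B1] = IN[B2] = {a, f}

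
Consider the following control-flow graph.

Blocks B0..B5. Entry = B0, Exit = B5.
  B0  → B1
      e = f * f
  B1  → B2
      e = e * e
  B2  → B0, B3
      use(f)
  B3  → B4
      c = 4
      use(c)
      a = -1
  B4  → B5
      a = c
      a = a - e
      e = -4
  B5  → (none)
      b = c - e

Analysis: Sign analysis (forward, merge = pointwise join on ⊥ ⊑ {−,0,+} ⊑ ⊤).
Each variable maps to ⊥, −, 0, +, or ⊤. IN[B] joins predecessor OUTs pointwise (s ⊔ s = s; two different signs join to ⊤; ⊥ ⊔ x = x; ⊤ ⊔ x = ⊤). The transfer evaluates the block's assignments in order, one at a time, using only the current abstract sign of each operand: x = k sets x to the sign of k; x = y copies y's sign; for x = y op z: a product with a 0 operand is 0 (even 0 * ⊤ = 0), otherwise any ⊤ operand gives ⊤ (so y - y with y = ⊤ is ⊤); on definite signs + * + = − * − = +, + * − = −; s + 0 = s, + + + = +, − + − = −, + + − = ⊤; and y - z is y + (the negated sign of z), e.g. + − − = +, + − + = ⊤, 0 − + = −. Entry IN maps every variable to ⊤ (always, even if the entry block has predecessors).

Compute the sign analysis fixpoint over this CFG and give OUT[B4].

Answer: {a: ⊤, b: ⊤, c: +, d: ⊤, e: -, f: ⊤}

Working:
Fixpoint table:
  B0:   IN=(all ⊤)   OUT=(all ⊤)
  B1:   IN=(all ⊤)   OUT=(all ⊤)
  B2:   IN=(all ⊤)   OUT=(all ⊤)
  B3:   IN=(all ⊤)   OUT={a:-, c:+; rest ⊤}
  B4:   IN={a:-, c:+; rest ⊤}   OUT={c:+, e:-; rest ⊤}
  B5:   IN={c:+, e:-; rest ⊤}   OUT={b:+, c:+, e:-; rest ⊤}

Merge at B4: IN[B4] = OUT[B3] = {a: -, b: ⊤, c: +, d: ⊤, e: ⊤, f: ⊤}
Applying B4's transfer function to that IN value gives OUT[B4] (row B4 above).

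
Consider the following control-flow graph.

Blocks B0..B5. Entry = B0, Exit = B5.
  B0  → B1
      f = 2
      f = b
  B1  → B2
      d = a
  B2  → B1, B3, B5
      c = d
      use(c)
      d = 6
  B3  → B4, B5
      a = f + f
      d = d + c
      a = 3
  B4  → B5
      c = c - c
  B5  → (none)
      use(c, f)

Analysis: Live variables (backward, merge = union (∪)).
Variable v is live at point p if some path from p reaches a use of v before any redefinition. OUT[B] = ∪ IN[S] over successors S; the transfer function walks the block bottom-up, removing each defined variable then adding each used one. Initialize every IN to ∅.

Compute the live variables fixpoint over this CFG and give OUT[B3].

Answer: {c, f}

Derivation:
Fixpoint table:
  B0: | IN={a, b} | OUT={a, f}
  B1: | IN={a, f} | OUT={a, d, f}
  B2: | IN={a, d, f} | OUT={a, c, d, f}
  B3: | IN={c, d, f} | OUT={c, f}
  B4: | IN={c, f} | OUT={c, f}
  B5: | IN={c, f} | OUT={}

Merge at B3: OUT[B3] = IN[B4] ⊔ IN[B5] = {c, f}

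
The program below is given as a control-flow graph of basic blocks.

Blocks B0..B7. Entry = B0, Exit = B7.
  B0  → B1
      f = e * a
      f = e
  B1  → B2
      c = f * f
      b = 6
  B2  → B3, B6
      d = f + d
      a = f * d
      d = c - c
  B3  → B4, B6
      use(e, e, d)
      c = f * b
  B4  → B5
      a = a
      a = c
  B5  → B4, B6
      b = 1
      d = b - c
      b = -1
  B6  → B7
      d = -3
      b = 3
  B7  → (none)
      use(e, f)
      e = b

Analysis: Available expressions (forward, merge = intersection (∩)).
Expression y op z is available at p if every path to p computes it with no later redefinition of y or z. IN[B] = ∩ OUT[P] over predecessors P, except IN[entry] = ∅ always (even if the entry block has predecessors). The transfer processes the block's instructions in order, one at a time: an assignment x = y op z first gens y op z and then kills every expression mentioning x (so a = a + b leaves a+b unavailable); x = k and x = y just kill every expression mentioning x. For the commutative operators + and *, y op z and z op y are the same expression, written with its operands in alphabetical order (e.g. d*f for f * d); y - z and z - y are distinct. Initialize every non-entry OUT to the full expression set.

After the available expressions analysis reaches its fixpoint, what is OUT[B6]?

Fixpoint table:
  B0:   IN={}   OUT={a*e}
  B1:   IN={a*e}   OUT={a*e, f*f}
  B2:   IN={a*e, f*f}   OUT={c-c, f*f}
  B3:   IN={c-c, f*f}   OUT={b*f, f*f}
  B4:   IN={f*f}   OUT={f*f}
  B5:   IN={f*f}   OUT={f*f}
  B6:   IN={f*f}   OUT={f*f}
  B7:   IN={f*f}   OUT={f*f}

Merge at B6: IN[B6] = OUT[B2] ∩ OUT[B3] ∩ OUT[B5] = {f*f}
Applying B6's transfer function to that IN value gives OUT[B6] (row B6 above).

Answer: {f*f}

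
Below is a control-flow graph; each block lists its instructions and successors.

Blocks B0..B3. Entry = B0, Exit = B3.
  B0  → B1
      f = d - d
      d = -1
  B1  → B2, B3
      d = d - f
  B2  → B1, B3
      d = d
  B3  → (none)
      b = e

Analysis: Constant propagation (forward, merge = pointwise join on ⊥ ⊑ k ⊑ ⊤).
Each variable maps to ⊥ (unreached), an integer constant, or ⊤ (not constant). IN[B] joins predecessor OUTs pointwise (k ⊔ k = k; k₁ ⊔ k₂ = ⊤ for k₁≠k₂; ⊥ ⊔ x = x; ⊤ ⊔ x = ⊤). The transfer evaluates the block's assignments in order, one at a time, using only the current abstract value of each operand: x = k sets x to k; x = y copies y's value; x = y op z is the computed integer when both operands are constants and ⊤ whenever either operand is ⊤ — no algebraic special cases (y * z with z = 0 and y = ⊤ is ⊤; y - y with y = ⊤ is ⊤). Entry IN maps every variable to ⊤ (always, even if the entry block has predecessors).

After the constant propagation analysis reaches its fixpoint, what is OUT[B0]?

Fixpoint table:
  B0:  IN=(all ⊤)  OUT={d:-1; rest ⊤}
  B1:  IN=(all ⊤)  OUT=(all ⊤)
  B2:  IN=(all ⊤)  OUT=(all ⊤)
  B3:  IN=(all ⊤)  OUT=(all ⊤)

B0 is the boundary node: IN[B0] = {a: ⊤, b: ⊤, c: ⊤, d: ⊤, e: ⊤, f: ⊤}
Applying B0's transfer function to that IN value gives OUT[B0] (row B0 above).

Answer: {a: ⊤, b: ⊤, c: ⊤, d: -1, e: ⊤, f: ⊤}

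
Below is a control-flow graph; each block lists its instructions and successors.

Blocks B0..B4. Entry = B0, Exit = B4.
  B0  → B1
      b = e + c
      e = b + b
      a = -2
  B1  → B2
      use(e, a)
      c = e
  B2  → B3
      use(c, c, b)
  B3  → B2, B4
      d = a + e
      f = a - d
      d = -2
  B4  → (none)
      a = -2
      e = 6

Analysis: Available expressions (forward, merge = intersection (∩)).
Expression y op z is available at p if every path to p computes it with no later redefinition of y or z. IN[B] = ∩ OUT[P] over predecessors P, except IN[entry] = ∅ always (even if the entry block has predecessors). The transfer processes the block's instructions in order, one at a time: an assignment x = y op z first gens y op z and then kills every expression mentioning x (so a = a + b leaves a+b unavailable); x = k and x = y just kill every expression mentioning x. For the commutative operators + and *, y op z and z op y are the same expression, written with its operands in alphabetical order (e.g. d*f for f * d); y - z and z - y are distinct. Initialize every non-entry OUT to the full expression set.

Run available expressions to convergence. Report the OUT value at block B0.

Converged values:
  B0: | IN={} | OUT={b+b}
  B1: | IN={b+b} | OUT={b+b}
  B2: | IN={b+b} | OUT={b+b}
  B3: | IN={b+b} | OUT={a+e, b+b}
  B4: | IN={a+e, b+b} | OUT={b+b}

B0 is the boundary node: IN[B0] = {}
Applying B0's transfer function to that IN value gives OUT[B0] (row B0 above).

Answer: {b+b}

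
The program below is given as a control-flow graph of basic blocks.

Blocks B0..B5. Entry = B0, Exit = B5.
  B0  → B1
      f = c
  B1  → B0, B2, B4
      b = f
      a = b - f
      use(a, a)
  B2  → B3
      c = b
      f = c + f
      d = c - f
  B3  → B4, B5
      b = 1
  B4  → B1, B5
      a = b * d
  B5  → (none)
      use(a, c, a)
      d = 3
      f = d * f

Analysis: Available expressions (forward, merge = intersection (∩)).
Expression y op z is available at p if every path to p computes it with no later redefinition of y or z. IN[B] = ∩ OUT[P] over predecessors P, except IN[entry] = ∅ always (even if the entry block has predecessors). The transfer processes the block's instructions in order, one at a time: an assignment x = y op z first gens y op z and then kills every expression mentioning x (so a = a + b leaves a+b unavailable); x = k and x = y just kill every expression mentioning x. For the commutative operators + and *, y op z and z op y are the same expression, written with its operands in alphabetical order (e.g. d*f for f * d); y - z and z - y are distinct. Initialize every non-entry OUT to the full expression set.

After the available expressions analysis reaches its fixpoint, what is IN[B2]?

Answer: {b-f}

Derivation:
Converged values:
  B0: | IN={} | OUT={}
  B1: | IN={} | OUT={b-f}
  B2: | IN={b-f} | OUT={c-f}
  B3: | IN={c-f} | OUT={c-f}
  B4: | IN={} | OUT={b*d}
  B5: | IN={} | OUT={}

Merge at B2: IN[B2] = OUT[B1] = {b-f}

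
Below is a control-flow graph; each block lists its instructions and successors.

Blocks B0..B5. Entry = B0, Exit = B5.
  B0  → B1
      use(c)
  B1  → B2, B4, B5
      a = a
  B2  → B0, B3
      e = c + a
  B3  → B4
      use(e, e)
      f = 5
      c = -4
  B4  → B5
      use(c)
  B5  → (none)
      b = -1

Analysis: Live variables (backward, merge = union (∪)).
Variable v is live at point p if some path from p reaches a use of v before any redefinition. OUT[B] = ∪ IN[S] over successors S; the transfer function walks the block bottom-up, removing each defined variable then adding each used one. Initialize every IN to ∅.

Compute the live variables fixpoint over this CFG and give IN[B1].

Per-block solution:
  B0:   IN={a, c}   OUT={a, c}
  B1:   IN={a, c}   OUT={a, c}
  B2:   IN={a, c}   OUT={a, c, e}
  B3:   IN={e}   OUT={c}
  B4:   IN={c}   OUT={}
  B5:   IN={}   OUT={}

Merge at B1: OUT[B1] = IN[B2] ⊔ IN[B4] ⊔ IN[B5] = {a, c}
Applying B1's transfer function to that OUT value gives IN[B1] (row B1 above).

Answer: {a, c}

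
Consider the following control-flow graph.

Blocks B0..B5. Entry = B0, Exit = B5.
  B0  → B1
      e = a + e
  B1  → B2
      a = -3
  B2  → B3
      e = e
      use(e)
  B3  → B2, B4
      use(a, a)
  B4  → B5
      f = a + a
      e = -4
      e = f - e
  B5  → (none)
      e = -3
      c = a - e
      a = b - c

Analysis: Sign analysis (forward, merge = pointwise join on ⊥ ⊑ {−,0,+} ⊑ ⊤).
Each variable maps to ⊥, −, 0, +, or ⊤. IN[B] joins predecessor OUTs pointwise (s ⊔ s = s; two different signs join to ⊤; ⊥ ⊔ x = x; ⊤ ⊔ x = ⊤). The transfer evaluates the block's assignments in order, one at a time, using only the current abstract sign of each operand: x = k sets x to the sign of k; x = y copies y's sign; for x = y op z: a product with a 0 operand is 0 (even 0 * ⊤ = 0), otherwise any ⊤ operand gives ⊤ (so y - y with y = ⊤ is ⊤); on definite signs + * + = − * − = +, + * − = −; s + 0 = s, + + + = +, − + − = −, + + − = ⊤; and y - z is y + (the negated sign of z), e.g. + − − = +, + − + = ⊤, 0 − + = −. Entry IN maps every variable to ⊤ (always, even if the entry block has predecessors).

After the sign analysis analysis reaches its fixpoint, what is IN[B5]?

Converged values:
  B0:   IN=(all ⊤)   OUT=(all ⊤)
  B1:   IN=(all ⊤)   OUT={a:-; rest ⊤}
  B2:   IN={a:-; rest ⊤}   OUT={a:-; rest ⊤}
  B3:   IN={a:-; rest ⊤}   OUT={a:-; rest ⊤}
  B4:   IN={a:-; rest ⊤}   OUT={a:-, f:-; rest ⊤}
  B5:   IN={a:-, f:-; rest ⊤}   OUT={e:-, f:-; rest ⊤}

Merge at B5: IN[B5] = OUT[B4] = {a: -, b: ⊤, c: ⊤, d: ⊤, e: ⊤, f: -}

Answer: {a: -, b: ⊤, c: ⊤, d: ⊤, e: ⊤, f: -}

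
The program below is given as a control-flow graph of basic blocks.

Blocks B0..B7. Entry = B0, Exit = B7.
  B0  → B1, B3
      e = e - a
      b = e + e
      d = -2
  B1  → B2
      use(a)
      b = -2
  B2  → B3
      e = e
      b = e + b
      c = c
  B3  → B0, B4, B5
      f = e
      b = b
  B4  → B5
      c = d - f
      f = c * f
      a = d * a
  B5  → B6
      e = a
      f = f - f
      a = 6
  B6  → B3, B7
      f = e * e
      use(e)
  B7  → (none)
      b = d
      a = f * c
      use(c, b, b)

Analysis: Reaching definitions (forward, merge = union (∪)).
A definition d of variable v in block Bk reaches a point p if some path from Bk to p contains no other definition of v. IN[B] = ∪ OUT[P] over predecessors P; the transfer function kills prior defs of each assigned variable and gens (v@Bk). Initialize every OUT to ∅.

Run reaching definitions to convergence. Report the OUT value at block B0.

Converged values:
  B0: | IN={a@B5, b@B3, c@B2, c@B4, d@B0, e@B0, e@B2, e@B5, f@B3} | OUT={a@B5, b@B0, c@B2, c@B4, d@B0, e@B0, f@B3}
  B1: | IN={a@B5, b@B0, c@B2, c@B4, d@B0, e@B0, f@B3} | OUT={a@B5, b@B1, c@B2, c@B4, d@B0, e@B0, f@B3}
  B2: | IN={a@B5, b@B1, c@B2, c@B4, d@B0, e@B0, f@B3} | OUT={a@B5, b@B2, c@B2, d@B0, e@B2, f@B3}
  B3: | IN={a@B5, b@B0, b@B2, b@B3, c@B2, c@B4, d@B0, e@B0, e@B2, e@B5, f@B3, f@B6} | OUT={a@B5, b@B3, c@B2, c@B4, d@B0, e@B0, e@B2, e@B5, f@B3}
  B4: | IN={a@B5, b@B3, c@B2, c@B4, d@B0, e@B0, e@B2, e@B5, f@B3} | OUT={a@B4, b@B3, c@B4, d@B0, e@B0, e@B2, e@B5, f@B4}
  B5: | IN={a@B4, a@B5, b@B3, c@B2, c@B4, d@B0, e@B0, e@B2, e@B5, f@B3, f@B4} | OUT={a@B5, b@B3, c@B2, c@B4, d@B0, e@B5, f@B5}
  B6: | IN={a@B5, b@B3, c@B2, c@B4, d@B0, e@B5, f@B5} | OUT={a@B5, b@B3, c@B2, c@B4, d@B0, e@B5, f@B6}
  B7: | IN={a@B5, b@B3, c@B2, c@B4, d@B0, e@B5, f@B6} | OUT={a@B7, b@B7, c@B2, c@B4, d@B0, e@B5, f@B6}

Merge at B0 (entry node, so the boundary value {} is joined with the incoming edge(s)): IN[B0] = {} ⊔ OUT[B3] = {a@B5, b@B3, c@B2, c@B4, d@B0, e@B0, e@B2, e@B5, f@B3}
Applying B0's transfer function to that IN value gives OUT[B0] (row B0 above).

Answer: {a@B5, b@B0, c@B2, c@B4, d@B0, e@B0, f@B3}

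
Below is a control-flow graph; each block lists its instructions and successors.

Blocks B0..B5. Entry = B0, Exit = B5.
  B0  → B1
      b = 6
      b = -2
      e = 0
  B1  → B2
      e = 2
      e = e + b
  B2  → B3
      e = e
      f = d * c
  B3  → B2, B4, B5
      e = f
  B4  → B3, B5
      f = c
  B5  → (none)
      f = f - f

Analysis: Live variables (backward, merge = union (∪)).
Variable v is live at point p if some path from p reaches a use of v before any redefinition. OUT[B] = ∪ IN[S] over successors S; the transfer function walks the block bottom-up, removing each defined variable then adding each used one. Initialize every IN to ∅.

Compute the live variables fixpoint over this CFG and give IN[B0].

Answer: {c, d}

Derivation:
Converged values:
  B0:  IN={c, d}  OUT={b, c, d}
  B1:  IN={b, c, d}  OUT={c, d, e}
  B2:  IN={c, d, e}  OUT={c, d, f}
  B3:  IN={c, d, f}  OUT={c, d, e, f}
  B4:  IN={c, d}  OUT={c, d, f}
  B5:  IN={f}  OUT={}

Merge at B0: OUT[B0] = IN[B1] = {b, c, d}
Applying B0's transfer function to that OUT value gives IN[B0] (row B0 above).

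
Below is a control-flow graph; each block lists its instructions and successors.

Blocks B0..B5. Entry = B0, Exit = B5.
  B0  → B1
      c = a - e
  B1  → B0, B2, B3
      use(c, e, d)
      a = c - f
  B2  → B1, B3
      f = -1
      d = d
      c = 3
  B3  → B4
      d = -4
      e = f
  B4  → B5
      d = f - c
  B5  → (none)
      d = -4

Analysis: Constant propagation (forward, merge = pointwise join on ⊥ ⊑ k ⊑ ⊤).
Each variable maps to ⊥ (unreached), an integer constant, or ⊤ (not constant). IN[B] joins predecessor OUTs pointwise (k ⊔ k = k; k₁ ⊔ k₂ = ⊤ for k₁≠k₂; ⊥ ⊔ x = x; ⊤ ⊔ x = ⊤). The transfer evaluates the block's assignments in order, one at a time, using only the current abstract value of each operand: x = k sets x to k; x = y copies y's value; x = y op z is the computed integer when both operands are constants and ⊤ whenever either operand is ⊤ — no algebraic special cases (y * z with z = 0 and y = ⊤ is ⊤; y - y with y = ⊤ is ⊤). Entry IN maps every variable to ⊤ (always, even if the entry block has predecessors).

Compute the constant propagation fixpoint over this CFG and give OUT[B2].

Answer: {a: ⊤, b: ⊤, c: 3, d: ⊤, e: ⊤, f: -1}

Working:
Converged values:
  B0:   IN=(all ⊤)   OUT=(all ⊤)
  B1:   IN=(all ⊤)   OUT=(all ⊤)
  B2:   IN=(all ⊤)   OUT={c:3, f:-1; rest ⊤}
  B3:   IN=(all ⊤)   OUT={d:-4; rest ⊤}
  B4:   IN={d:-4; rest ⊤}   OUT=(all ⊤)
  B5:   IN=(all ⊤)   OUT={d:-4; rest ⊤}

Merge at B2: IN[B2] = OUT[B1] = {a: ⊤, b: ⊤, c: ⊤, d: ⊤, e: ⊤, f: ⊤}
Applying B2's transfer function to that IN value gives OUT[B2] (row B2 above).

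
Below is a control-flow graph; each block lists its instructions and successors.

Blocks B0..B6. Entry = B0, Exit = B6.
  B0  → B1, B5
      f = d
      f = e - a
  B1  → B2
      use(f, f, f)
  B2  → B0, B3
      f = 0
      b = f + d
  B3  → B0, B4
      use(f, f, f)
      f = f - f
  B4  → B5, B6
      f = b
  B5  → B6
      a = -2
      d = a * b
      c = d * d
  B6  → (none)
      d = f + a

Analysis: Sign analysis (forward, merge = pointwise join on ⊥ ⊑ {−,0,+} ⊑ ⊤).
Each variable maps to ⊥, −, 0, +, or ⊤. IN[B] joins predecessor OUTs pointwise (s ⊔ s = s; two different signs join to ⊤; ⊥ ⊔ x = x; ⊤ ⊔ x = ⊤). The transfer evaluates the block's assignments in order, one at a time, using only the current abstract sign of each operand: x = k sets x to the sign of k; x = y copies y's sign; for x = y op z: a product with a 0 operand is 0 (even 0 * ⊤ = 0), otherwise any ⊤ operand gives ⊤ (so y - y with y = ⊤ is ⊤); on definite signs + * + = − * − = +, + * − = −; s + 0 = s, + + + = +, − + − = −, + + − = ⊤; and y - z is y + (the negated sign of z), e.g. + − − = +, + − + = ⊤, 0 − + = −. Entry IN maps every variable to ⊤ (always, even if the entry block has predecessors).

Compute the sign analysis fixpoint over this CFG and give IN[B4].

Fixpoint table:
  B0:  IN=(all ⊤)  OUT=(all ⊤)
  B1:  IN=(all ⊤)  OUT=(all ⊤)
  B2:  IN=(all ⊤)  OUT={f:0; rest ⊤}
  B3:  IN={f:0; rest ⊤}  OUT={f:0; rest ⊤}
  B4:  IN={f:0; rest ⊤}  OUT=(all ⊤)
  B5:  IN=(all ⊤)  OUT={a:-; rest ⊤}
  B6:  IN=(all ⊤)  OUT=(all ⊤)

Merge at B4: IN[B4] = OUT[B3] = {a: ⊤, b: ⊤, c: ⊤, d: ⊤, e: ⊤, f: 0}

Answer: {a: ⊤, b: ⊤, c: ⊤, d: ⊤, e: ⊤, f: 0}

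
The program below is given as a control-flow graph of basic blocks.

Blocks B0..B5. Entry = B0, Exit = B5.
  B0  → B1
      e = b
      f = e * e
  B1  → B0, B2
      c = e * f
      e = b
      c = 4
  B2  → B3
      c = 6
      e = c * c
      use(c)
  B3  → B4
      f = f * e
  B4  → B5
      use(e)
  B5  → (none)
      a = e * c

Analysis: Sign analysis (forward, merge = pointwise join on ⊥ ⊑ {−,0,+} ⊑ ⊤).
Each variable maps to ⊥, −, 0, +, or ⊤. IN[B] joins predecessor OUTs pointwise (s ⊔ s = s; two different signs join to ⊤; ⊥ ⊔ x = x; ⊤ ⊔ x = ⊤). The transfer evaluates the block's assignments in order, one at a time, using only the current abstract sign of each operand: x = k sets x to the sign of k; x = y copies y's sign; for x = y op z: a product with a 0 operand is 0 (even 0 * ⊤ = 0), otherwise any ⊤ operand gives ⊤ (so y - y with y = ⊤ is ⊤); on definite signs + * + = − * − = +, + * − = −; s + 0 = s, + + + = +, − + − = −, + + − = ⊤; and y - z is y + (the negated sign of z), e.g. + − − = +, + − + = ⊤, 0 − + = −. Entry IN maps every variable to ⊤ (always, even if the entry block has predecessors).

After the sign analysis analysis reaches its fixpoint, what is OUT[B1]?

Answer: {a: ⊤, b: ⊤, c: +, d: ⊤, e: ⊤, f: ⊤}

Trace:
Per-block solution:
  B0:  IN=(all ⊤)  OUT=(all ⊤)
  B1:  IN=(all ⊤)  OUT={c:+; rest ⊤}
  B2:  IN={c:+; rest ⊤}  OUT={c:+, e:+; rest ⊤}
  B3:  IN={c:+, e:+; rest ⊤}  OUT={c:+, e:+; rest ⊤}
  B4:  IN={c:+, e:+; rest ⊤}  OUT={c:+, e:+; rest ⊤}
  B5:  IN={c:+, e:+; rest ⊤}  OUT={a:+, c:+, e:+; rest ⊤}

Merge at B1: IN[B1] = OUT[B0] = {a: ⊤, b: ⊤, c: ⊤, d: ⊤, e: ⊤, f: ⊤}
Applying B1's transfer function to that IN value gives OUT[B1] (row B1 above).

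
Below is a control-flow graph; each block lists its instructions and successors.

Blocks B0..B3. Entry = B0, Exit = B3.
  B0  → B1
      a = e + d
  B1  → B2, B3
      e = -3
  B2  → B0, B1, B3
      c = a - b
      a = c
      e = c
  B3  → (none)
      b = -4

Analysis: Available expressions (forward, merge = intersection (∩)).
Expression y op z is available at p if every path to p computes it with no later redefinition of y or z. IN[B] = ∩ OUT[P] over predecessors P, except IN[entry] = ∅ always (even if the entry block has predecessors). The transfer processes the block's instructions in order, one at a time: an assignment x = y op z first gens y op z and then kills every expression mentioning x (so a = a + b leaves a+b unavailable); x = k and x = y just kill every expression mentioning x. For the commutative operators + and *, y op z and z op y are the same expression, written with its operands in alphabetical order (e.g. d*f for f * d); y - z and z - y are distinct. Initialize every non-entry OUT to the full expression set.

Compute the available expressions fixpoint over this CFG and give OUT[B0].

Converged values:
  B0:   IN={}   OUT={d+e}
  B1:   IN={}   OUT={}
  B2:   IN={}   OUT={}
  B3:   IN={}   OUT={}

Merge at B0 (entry node, so the boundary value {} is joined with the incoming edge(s)): IN[B0] = {} ∩ OUT[B2] = {}
Applying B0's transfer function to that IN value gives OUT[B0] (row B0 above).

Answer: {d+e}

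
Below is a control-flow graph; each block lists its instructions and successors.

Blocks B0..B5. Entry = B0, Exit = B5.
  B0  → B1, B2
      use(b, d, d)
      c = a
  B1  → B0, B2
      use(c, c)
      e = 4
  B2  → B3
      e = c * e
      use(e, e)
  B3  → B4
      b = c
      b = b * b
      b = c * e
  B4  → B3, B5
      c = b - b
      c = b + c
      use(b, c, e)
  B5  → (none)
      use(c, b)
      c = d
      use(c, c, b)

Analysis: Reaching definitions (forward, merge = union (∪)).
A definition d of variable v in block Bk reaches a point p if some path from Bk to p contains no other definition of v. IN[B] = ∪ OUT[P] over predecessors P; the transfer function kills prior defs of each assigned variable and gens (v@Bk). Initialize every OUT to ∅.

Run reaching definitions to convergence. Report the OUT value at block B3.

Answer: {b@B3, c@B0, c@B4, e@B2}

Derivation:
Fixpoint table:
  B0:   IN={c@B0, e@B1}   OUT={c@B0, e@B1}
  B1:   IN={c@B0, e@B1}   OUT={c@B0, e@B1}
  B2:   IN={c@B0, e@B1}   OUT={c@B0, e@B2}
  B3:   IN={b@B3, c@B0, c@B4, e@B2}   OUT={b@B3, c@B0, c@B4, e@B2}
  B4:   IN={b@B3, c@B0, c@B4, e@B2}   OUT={b@B3, c@B4, e@B2}
  B5:   IN={b@B3, c@B4, e@B2}   OUT={b@B3, c@B5, e@B2}

Merge at B3: IN[B3] = OUT[B2] ⊔ OUT[B4] = {b@B3, c@B0, c@B4, e@B2}
Applying B3's transfer function to that IN value gives OUT[B3] (row B3 above).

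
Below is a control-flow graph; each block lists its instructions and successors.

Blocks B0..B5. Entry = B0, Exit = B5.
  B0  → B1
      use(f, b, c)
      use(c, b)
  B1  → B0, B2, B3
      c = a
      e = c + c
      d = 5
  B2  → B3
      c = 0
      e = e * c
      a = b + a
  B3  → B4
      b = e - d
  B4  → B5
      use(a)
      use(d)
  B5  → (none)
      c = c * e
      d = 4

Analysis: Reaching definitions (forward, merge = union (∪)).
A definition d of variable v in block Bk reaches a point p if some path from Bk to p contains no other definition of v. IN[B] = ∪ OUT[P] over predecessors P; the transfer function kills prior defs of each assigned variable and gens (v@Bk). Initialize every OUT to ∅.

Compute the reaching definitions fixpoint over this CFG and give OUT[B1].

Answer: {c@B1, d@B1, e@B1}

Derivation:
Fixpoint table:
  B0:  IN={c@B1, d@B1, e@B1}  OUT={c@B1, d@B1, e@B1}
  B1:  IN={c@B1, d@B1, e@B1}  OUT={c@B1, d@B1, e@B1}
  B2:  IN={c@B1, d@B1, e@B1}  OUT={a@B2, c@B2, d@B1, e@B2}
  B3:  IN={a@B2, c@B1, c@B2, d@B1, e@B1, e@B2}  OUT={a@B2, b@B3, c@B1, c@B2, d@B1, e@B1, e@B2}
  B4:  IN={a@B2, b@B3, c@B1, c@B2, d@B1, e@B1, e@B2}  OUT={a@B2, b@B3, c@B1, c@B2, d@B1, e@B1, e@B2}
  B5:  IN={a@B2, b@B3, c@B1, c@B2, d@B1, e@B1, e@B2}  OUT={a@B2, b@B3, c@B5, d@B5, e@B1, e@B2}

Merge at B1: IN[B1] = OUT[B0] = {c@B1, d@B1, e@B1}
Applying B1's transfer function to that IN value gives OUT[B1] (row B1 above).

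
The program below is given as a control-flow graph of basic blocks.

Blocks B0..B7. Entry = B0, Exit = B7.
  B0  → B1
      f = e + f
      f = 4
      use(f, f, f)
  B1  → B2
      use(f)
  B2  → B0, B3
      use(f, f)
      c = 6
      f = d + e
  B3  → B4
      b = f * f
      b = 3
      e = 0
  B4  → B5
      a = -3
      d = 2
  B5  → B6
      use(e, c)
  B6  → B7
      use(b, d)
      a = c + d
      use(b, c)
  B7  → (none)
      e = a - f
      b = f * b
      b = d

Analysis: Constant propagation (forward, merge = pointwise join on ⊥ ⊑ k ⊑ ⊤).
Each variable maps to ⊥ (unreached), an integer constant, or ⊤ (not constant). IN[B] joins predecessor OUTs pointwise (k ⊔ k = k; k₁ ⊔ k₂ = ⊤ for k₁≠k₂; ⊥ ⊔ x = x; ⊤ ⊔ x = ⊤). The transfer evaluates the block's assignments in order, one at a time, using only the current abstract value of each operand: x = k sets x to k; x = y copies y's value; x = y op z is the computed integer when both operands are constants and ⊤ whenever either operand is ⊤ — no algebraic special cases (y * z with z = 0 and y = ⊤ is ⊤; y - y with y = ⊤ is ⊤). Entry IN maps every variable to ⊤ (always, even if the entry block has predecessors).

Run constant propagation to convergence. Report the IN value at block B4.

Answer: {a: ⊤, b: 3, c: 6, d: ⊤, e: 0, f: ⊤}

Derivation:
Converged values:
  B0: | IN=(all ⊤) | OUT={f:4; rest ⊤}
  B1: | IN={f:4; rest ⊤} | OUT={f:4; rest ⊤}
  B2: | IN={f:4; rest ⊤} | OUT={c:6; rest ⊤}
  B3: | IN={c:6; rest ⊤} | OUT={b:3, c:6, e:0; rest ⊤}
  B4: | IN={b:3, c:6, e:0; rest ⊤} | OUT={a:-3, b:3, c:6, d:2, e:0; rest ⊤}
  B5: | IN={a:-3, b:3, c:6, d:2, e:0; rest ⊤} | OUT={a:-3, b:3, c:6, d:2, e:0; rest ⊤}
  B6: | IN={a:-3, b:3, c:6, d:2, e:0; rest ⊤} | OUT={a:8, b:3, c:6, d:2, e:0; rest ⊤}
  B7: | IN={a:8, b:3, c:6, d:2, e:0; rest ⊤} | OUT={a:8, b:2, c:6, d:2; rest ⊤}

Merge at B4: IN[B4] = OUT[B3] = {a: ⊤, b: 3, c: 6, d: ⊤, e: 0, f: ⊤}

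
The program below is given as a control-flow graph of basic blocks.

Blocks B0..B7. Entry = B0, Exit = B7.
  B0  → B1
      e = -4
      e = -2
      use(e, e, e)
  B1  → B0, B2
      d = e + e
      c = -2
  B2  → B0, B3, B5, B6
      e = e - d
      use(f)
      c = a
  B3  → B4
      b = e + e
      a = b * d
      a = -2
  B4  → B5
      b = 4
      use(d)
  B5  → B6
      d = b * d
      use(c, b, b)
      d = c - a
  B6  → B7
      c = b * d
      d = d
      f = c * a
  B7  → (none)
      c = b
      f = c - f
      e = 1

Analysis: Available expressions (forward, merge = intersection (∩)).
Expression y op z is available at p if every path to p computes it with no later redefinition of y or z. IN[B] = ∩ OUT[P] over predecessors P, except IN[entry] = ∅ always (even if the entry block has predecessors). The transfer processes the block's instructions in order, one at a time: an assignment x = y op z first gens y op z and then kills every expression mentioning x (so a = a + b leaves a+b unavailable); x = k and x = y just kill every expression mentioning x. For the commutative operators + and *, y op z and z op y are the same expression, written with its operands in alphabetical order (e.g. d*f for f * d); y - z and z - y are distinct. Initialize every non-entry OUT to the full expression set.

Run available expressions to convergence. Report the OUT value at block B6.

Fixpoint table:
  B0:  IN={}  OUT={}
  B1:  IN={}  OUT={e+e}
  B2:  IN={e+e}  OUT={}
  B3:  IN={}  OUT={b*d, e+e}
  B4:  IN={b*d, e+e}  OUT={e+e}
  B5:  IN={}  OUT={c-a}
  B6:  IN={}  OUT={a*c}
  B7:  IN={a*c}  OUT={}

Merge at B6: IN[B6] = OUT[B2] ∩ OUT[B5] = {}
Applying B6's transfer function to that IN value gives OUT[B6] (row B6 above).

Answer: {a*c}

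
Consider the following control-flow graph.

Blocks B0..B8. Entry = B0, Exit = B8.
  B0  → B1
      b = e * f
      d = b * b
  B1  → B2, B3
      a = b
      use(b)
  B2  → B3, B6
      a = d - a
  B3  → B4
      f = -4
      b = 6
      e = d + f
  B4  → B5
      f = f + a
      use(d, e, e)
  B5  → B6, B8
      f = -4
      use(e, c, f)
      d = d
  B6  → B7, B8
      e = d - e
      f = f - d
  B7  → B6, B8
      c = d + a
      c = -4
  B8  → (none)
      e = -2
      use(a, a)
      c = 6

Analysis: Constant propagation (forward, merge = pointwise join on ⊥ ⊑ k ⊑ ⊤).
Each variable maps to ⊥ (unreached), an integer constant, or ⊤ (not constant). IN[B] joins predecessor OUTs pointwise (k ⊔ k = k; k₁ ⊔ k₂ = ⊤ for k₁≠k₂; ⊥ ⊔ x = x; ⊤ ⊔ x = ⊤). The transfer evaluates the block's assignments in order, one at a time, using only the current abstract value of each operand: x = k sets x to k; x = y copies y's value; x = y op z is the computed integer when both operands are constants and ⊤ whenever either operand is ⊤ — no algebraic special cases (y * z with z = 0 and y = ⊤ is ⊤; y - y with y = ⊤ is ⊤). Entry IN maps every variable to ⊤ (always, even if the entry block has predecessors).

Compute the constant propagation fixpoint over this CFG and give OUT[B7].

Per-block solution:
  B0:   IN=(all ⊤)   OUT=(all ⊤)
  B1:   IN=(all ⊤)   OUT=(all ⊤)
  B2:   IN=(all ⊤)   OUT=(all ⊤)
  B3:   IN=(all ⊤)   OUT={b:6, f:-4; rest ⊤}
  B4:   IN={b:6, f:-4; rest ⊤}   OUT={b:6; rest ⊤}
  B5:   IN={b:6; rest ⊤}   OUT={b:6, f:-4; rest ⊤}
  B6:   IN=(all ⊤)   OUT=(all ⊤)
  B7:   IN=(all ⊤)   OUT={c:-4; rest ⊤}
  B8:   IN=(all ⊤)   OUT={c:6, e:-2; rest ⊤}

Merge at B7: IN[B7] = OUT[B6] = {a: ⊤, b: ⊤, c: ⊤, d: ⊤, e: ⊤, f: ⊤}
Applying B7's transfer function to that IN value gives OUT[B7] (row B7 above).

Answer: {a: ⊤, b: ⊤, c: -4, d: ⊤, e: ⊤, f: ⊤}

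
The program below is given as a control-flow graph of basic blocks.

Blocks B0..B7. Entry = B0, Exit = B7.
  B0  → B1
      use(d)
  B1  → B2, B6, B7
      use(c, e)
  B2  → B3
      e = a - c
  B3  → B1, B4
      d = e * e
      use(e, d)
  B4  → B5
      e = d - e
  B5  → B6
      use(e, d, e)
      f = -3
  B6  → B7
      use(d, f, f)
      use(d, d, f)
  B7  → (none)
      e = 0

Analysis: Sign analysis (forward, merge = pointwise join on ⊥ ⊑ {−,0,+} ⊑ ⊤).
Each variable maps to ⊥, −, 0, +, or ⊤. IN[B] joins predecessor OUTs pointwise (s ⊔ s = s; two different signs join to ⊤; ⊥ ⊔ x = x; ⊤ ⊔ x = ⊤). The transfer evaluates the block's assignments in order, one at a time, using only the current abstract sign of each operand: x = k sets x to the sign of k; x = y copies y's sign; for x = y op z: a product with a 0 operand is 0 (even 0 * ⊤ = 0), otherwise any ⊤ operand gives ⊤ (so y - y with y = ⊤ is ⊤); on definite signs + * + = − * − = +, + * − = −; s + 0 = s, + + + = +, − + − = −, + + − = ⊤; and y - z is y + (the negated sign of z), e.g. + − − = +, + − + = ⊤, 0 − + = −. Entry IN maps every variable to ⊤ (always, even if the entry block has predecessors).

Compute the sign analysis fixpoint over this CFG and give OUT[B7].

Answer: {a: ⊤, b: ⊤, c: ⊤, d: ⊤, e: 0, f: ⊤}

Derivation:
Per-block solution:
  B0: | IN=(all ⊤) | OUT=(all ⊤)
  B1: | IN=(all ⊤) | OUT=(all ⊤)
  B2: | IN=(all ⊤) | OUT=(all ⊤)
  B3: | IN=(all ⊤) | OUT=(all ⊤)
  B4: | IN=(all ⊤) | OUT=(all ⊤)
  B5: | IN=(all ⊤) | OUT={f:-; rest ⊤}
  B6: | IN=(all ⊤) | OUT=(all ⊤)
  B7: | IN=(all ⊤) | OUT={e:0; rest ⊤}

Merge at B7: IN[B7] = OUT[B1] ⊔ OUT[B6] = {a: ⊤, b: ⊤, c: ⊤, d: ⊤, e: ⊤, f: ⊤}
Applying B7's transfer function to that IN value gives OUT[B7] (row B7 above).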